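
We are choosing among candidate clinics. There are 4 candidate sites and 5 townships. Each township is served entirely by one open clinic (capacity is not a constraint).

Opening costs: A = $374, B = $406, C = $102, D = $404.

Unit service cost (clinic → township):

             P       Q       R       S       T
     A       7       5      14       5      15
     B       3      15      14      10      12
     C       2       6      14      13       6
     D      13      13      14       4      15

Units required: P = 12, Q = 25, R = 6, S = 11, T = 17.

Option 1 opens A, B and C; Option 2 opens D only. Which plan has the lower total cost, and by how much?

Option 1: {A, B, C}: P→C 2·12=24, Q→A 5·25=125, R→A 14·6=84, S→A 5·11=55, T→C 6·17=102. Service 390; fixed 882; total 1272.
Option 2: {D}: P→D 13·12=156, Q→D 13·25=325, R→D 14·6=84, S→D 4·11=44, T→D 15·17=255. Service 864; fixed 404; total 1268.
Difference: |1272 − 1268| = 4.

Option 2 is cheaper by 4.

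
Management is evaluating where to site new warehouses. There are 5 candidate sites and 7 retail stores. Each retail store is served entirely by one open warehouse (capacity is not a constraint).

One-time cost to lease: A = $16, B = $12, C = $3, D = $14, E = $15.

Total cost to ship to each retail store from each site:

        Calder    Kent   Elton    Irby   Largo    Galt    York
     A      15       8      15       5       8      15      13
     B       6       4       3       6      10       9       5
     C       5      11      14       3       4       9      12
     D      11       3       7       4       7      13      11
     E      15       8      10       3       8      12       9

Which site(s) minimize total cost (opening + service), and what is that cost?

For any fixed open set, each retail store goes to its cheapest open site; total = fixed + service.
{B, C}: Calder→C 5, Kent→B 4, Elton→B 3, Irby→C 3, Largo→C 4, Galt→B 9, York→B 5. Service 33; fixed 15; total 48.
{B}: Calder→B 6, Kent→B 4, Elton→B 3, Irby→B 6, Largo→B 10, Galt→B 9, York→B 5. Service 43; fixed 12; total 55.
{C, D}: Calder→C 5, Kent→D 3, Elton→D 7, Irby→C 3, Largo→C 4, Galt→C 9, York→D 11. Service 42; fixed 17; total 59.
{A, B, C, D, E}: service 32 + fixed 60 = 92
No other subset beats 48.

Open B and C; minimum total cost 48.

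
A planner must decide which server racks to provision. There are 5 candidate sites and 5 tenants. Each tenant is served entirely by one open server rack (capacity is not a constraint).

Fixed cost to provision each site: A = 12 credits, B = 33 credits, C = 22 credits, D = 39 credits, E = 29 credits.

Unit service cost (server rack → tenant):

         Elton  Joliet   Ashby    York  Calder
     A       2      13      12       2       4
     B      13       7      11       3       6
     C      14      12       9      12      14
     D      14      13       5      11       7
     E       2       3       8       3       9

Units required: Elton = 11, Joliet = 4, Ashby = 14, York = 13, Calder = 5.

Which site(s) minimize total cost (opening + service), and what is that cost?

Open A, D and E; minimum total cost 230.

For any fixed open set, each tenant goes to its cheapest open site; total = fixed + service.
{A, D, E}: Elton→A 2·11=22, Joliet→E 3·4=12, Ashby→D 5·14=70, York→A 2·13=26, Calder→A 4·5=20. Service 150; fixed 80; total 230.
{A, E}: Elton→A 2·11=22, Joliet→E 3·4=12, Ashby→E 8·14=112, York→A 2·13=26, Calder→A 4·5=20. Service 192; fixed 41; total 233.
{A, D}: Elton→A 2·11=22, Joliet→A 13·4=52, Ashby→D 5·14=70, York→A 2·13=26, Calder→A 4·5=20. Service 190; fixed 51; total 241.
{A, B, C, D, E}: Elton→A 2·11=22, Joliet→E 3·4=12, Ashby→D 5·14=70, York→A 2·13=26, Calder→A 4·5=20. Service 150; fixed 135; total 285.
No other subset beats 230.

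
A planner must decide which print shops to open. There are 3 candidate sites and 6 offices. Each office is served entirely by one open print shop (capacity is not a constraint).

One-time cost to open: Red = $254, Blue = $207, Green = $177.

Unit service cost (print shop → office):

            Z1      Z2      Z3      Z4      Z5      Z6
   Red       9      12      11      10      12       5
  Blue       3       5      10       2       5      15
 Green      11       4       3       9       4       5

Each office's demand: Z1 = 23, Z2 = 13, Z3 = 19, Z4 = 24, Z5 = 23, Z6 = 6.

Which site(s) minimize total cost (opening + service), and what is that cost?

For any fixed open set, each office goes to its cheapest open site; total = fixed + service.
{Blue, Green}: Z1→Blue 3·23=69, Z2→Green 4·13=52, Z3→Green 3·19=57, Z4→Blue 2·24=48, Z5→Green 4·23=92, Z6→Green 5·6=30. Service 348; fixed 384; total 732.
{Blue}: service 577 + fixed 207 = 784
{Green}: Z1→Green 11·23=253, Z2→Green 4·13=52, Z3→Green 3·19=57, Z4→Green 9·24=216, Z5→Green 4·23=92, Z6→Green 5·6=30. Service 700; fixed 177; total 877.
{Red, Blue, Green}: service 348 + fixed 638 = 986
No other subset beats 732.

Open Blue and Green; minimum total cost 732.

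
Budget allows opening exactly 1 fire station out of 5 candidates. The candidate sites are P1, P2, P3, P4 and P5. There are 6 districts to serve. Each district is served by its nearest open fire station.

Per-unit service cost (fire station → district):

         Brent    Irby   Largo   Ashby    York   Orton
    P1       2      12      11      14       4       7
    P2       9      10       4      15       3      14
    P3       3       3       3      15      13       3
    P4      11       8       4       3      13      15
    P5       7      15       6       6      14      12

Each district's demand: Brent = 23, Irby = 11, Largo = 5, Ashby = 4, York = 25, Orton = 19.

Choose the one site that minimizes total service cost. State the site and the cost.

With exactly 1 open, each district uses its cheapest among the chosen.
{P1}: Brent→P1 2·23=46, Irby→P1 12·11=132, Largo→P1 11·5=55, Ashby→P1 14·4=56, York→P1 4·25=100, Orton→P1 7·19=133. Service cost 522.
{P3}: service cost 559
{P2}: service cost 738
Among all 5 size-1 choices, {P1} is lowest.

Choose P1 only; total service cost 522.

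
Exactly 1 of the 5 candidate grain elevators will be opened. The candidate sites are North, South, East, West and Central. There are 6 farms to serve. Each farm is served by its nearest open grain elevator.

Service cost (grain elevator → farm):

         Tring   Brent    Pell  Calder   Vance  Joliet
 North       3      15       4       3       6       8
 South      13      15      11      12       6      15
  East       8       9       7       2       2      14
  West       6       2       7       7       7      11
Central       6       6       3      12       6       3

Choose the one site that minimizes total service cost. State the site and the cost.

With exactly 1 open, each farm uses its cheapest among the chosen.
{Central}: Tring→Central 6, Brent→Central 6, Pell→Central 3, Calder→Central 12, Vance→Central 6, Joliet→Central 3. Service cost 36.
{North}: service cost 39
{West}: service cost 40
Among all 5 size-1 choices, {Central} is lowest.

Choose Central only; total service cost 36.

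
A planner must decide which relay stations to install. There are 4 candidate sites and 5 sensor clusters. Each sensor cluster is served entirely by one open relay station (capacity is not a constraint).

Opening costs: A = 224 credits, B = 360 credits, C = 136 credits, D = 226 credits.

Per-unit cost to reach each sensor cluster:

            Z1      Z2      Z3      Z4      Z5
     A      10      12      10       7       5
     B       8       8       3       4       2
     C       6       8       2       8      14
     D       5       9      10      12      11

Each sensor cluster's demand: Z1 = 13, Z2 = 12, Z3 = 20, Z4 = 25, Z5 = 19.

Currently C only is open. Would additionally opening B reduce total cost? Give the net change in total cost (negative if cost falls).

No — net change +32 (cost rises by 32).

Current service cost with {C}: 680.
Adding B: each sensor cluster re-picks its cheapest; new service cost 352, saving 328.
Extra fixed cost: 360. Net change = 360 − 328 = 32.
(Totals: 816 → 848.)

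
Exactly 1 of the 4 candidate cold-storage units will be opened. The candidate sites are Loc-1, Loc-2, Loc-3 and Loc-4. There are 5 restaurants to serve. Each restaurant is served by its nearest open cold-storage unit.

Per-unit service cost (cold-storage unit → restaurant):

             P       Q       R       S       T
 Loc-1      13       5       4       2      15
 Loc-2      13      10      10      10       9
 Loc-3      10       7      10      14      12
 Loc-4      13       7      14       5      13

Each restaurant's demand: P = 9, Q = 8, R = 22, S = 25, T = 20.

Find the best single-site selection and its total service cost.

With exactly 1 open, each restaurant uses its cheapest among the chosen.
{Loc-1}: P→Loc-1 13·9=117, Q→Loc-1 5·8=40, R→Loc-1 4·22=88, S→Loc-1 2·25=50, T→Loc-1 15·20=300. Service cost 595.
{Loc-2}: service cost 847
{Loc-4}: service cost 866
Among all 4 size-1 choices, {Loc-1} is lowest.

Choose Loc-1 only; total service cost 595.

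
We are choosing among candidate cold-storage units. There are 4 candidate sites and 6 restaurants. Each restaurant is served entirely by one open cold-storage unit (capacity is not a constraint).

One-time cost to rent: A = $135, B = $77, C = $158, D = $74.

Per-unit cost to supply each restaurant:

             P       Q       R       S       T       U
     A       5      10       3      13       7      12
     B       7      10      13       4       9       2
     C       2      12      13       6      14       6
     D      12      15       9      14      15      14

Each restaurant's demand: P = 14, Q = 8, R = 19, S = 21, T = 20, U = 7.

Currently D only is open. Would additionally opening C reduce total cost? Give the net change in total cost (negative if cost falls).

Current service cost with {D}: 1151.
Adding C: each restaurant re-picks its cheapest; new service cost 743, saving 408.
Extra fixed cost: 158. Net change = 158 − 408 = -250.
(Totals: 1225 → 975.)

Yes — net change −250 (cost falls by 250).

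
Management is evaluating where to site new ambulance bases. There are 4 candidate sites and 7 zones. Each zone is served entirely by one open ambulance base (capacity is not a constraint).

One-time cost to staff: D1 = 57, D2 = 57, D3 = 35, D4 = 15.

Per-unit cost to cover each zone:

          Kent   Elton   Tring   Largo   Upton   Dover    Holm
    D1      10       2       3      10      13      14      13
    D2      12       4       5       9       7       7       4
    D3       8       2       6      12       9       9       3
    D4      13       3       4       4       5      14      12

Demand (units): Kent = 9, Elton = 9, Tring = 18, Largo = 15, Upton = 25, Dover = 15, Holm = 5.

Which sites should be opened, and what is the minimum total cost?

Open D3 and D4; minimum total cost 547.

For any fixed open set, each zone goes to its cheapest open site; total = fixed + service.
{D3, D4}: Kent→D3 8·9=72, Elton→D3 2·9=18, Tring→D4 4·18=72, Largo→D4 4·15=60, Upton→D4 5·25=125, Dover→D3 9·15=135, Holm→D3 3·5=15. Service 497; fixed 50; total 547.
{D2, D3, D4}: service 467 + fixed 107 = 574
{D1, D3, D4}: Kent→D3 8·9=72, Elton→D1 2·9=18, Tring→D1 3·18=54, Largo→D4 4·15=60, Upton→D4 5·25=125, Dover→D3 9·15=135, Holm→D3 3·5=15. Service 479; fixed 107; total 586.
{D1, D2, D3, D4}: service 449 + fixed 164 = 613
No other subset beats 547.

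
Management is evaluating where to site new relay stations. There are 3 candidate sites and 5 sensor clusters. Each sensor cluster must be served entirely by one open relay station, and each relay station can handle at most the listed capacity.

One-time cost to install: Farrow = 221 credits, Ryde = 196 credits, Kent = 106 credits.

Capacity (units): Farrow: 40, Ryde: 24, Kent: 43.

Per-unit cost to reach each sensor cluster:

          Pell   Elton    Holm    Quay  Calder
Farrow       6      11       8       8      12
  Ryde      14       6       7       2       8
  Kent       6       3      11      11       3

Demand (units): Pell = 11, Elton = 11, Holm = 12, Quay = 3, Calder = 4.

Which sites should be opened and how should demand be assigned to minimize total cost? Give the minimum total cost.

Open {Kent}: Pell→Kent 6·11=66, Elton→Kent 3·11=33, Holm→Kent 11·12=132, Quay→Kent 11·3=33, Calder→Kent 3·4=12.
Loads: Kent carries 41/43. Service 276; fixed 106; total 382.
Next best feasible plan costs 503.

Minimum total cost: 382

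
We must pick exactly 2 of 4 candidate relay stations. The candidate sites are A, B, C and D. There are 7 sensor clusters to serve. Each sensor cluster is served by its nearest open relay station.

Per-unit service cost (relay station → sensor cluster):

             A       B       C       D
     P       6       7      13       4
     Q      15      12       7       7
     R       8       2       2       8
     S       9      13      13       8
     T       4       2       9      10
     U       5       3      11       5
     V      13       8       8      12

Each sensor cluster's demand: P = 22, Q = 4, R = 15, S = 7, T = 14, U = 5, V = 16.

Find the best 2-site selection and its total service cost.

Choose B and D; total service cost 373.

With exactly 2 open, each sensor cluster uses its cheapest among the chosen.
{B, D}: P→D 4·22=88, Q→D 7·4=28, R→B 2·15=30, S→D 8·7=56, T→B 2·14=28, U→B 3·5=15, V→B 8·16=128. Service cost 373.
{A, B}: service cost 444
{A, C}: service cost 462
Among all 6 size-2 choices, {B, D} is lowest.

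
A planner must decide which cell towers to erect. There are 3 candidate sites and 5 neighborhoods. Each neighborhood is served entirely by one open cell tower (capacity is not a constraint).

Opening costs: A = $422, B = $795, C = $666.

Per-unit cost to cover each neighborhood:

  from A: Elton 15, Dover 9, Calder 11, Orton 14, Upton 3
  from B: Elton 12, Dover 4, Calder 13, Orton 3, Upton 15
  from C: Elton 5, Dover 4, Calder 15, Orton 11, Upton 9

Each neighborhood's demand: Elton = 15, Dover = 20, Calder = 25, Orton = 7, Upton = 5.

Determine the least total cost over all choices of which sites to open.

For any fixed open set, each neighborhood goes to its cheapest open site; total = fixed + service.
{A}: Elton→A 15·15=225, Dover→A 9·20=180, Calder→A 11·25=275, Orton→A 14·7=98, Upton→A 3·5=15. Service 793; fixed 422; total 1215.
{C}: Elton→C 5·15=75, Dover→C 4·20=80, Calder→C 15·25=375, Orton→C 11·7=77, Upton→C 9·5=45. Service 652; fixed 666; total 1318.
{B}: Elton→B 12·15=180, Dover→B 4·20=80, Calder→B 13·25=325, Orton→B 3·7=21, Upton→B 15·5=75. Service 681; fixed 795; total 1476.
{A, B, C}: service 466 + fixed 1883 = 2349
No other subset beats 1215.

Minimum total cost: 1215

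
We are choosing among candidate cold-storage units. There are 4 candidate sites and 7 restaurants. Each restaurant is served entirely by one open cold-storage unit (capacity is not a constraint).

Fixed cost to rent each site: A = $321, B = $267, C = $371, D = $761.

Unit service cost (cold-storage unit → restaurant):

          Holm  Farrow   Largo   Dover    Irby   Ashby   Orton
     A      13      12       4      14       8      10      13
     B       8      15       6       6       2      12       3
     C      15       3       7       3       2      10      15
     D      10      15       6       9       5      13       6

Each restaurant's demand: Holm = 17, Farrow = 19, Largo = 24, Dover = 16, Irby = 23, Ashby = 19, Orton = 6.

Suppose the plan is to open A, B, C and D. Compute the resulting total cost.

Total cost: 2311

Each restaurant is assigned to its cheapest site among the open ones.
{A, B, C, D}: Holm→B 8·17=136, Farrow→C 3·19=57, Largo→A 4·24=96, Dover→C 3·16=48, Irby→B 2·23=46, Ashby→A 10·19=190, Orton→B 3·6=18. Service 591; fixed 1720; total 2311.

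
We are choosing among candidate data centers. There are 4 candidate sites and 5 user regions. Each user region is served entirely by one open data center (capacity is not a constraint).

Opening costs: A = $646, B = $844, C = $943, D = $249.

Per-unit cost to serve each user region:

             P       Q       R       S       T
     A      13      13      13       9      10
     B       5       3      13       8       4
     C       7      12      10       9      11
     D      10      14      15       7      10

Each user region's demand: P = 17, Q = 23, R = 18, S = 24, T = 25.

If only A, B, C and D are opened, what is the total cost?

Each user region is assigned to its cheapest site among the open ones.
{A, B, C, D}: P→B 5·17=85, Q→B 3·23=69, R→C 10·18=180, S→D 7·24=168, T→B 4·25=100. Service 602; fixed 2682; total 3284.

Total cost: 3284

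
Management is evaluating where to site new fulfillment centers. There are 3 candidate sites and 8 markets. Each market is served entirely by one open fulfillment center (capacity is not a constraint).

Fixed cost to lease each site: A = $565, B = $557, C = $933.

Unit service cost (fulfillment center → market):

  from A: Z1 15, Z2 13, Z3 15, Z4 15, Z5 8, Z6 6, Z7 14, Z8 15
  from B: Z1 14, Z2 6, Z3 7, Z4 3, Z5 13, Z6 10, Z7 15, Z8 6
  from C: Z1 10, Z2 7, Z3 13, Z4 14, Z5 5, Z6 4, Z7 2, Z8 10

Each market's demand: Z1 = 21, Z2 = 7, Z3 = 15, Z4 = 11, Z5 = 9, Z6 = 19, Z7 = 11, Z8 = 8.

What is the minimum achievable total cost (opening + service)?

Minimum total cost: 1551

For any fixed open set, each market goes to its cheapest open site; total = fixed + service.
{B}: Z1→B 14·21=294, Z2→B 6·7=42, Z3→B 7·15=105, Z4→B 3·11=33, Z5→B 13·9=117, Z6→B 10·19=190, Z7→B 15·11=165, Z8→B 6·8=48. Service 994; fixed 557; total 1551.
{C}: service 831 + fixed 933 = 1764
{A}: Z1→A 15·21=315, Z2→A 13·7=91, Z3→A 15·15=225, Z4→A 15·11=165, Z5→A 8·9=72, Z6→A 6·19=114, Z7→A 14·11=154, Z8→A 15·8=120. Service 1256; fixed 565; total 1821.
{A, B, C}: service 581 + fixed 2055 = 2636
No other subset beats 1551.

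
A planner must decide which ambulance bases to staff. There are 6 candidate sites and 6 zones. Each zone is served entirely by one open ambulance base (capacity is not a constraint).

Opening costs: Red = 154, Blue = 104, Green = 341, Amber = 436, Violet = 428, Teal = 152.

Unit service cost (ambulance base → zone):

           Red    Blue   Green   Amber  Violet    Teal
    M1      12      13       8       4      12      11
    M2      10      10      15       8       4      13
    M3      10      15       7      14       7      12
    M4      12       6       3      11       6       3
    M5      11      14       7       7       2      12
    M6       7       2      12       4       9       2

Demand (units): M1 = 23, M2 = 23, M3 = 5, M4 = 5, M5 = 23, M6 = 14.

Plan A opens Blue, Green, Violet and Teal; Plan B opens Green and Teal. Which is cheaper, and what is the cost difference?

Plan A: {Blue, Green, Violet, Teal}: M1→Green 8·23=184, M2→Violet 4·23=92, M3→Green 7·5=35, M4→Green 3·5=15, M5→Violet 2·23=46, M6→Blue 2·14=28. Service 400; fixed 1025; total 1425.
Plan B: {Green, Teal}: M1→Green 8·23=184, M2→Teal 13·23=299, M3→Green 7·5=35, M4→Green 3·5=15, M5→Green 7·23=161, M6→Teal 2·14=28. Service 722; fixed 493; total 1215.
Difference: |1425 − 1215| = 210.

Plan B is cheaper by 210.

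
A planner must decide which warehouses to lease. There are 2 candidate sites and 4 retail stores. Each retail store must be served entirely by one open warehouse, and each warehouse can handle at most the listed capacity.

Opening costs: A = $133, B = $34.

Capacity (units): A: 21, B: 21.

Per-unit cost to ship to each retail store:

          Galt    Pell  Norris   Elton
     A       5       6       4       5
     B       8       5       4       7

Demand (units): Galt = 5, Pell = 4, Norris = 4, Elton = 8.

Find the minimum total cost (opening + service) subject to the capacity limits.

Open {B}: Galt→B 8·5=40, Pell→B 5·4=20, Norris→B 4·4=16, Elton→B 7·8=56.
Loads: B carries 21/21. Service 132; fixed 34; total 166.
Next best feasible plan costs 238.

Minimum total cost: 166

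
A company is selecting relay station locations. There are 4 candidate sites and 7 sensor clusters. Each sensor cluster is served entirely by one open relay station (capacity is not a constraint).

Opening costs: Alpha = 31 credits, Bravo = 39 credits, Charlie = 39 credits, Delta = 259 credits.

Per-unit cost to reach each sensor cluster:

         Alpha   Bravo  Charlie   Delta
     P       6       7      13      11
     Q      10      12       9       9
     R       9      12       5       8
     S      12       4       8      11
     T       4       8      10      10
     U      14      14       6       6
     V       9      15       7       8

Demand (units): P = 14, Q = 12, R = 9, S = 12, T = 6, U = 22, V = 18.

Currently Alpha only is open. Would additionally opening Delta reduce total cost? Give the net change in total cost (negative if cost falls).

Current service cost with {Alpha}: 923.
Adding Delta: each sensor cluster re-picks its cheapest; new service cost 696, saving 227.
Extra fixed cost: 259. Net change = 259 − 227 = 32.
(Totals: 954 → 986.)

No — net change +32 (cost rises by 32).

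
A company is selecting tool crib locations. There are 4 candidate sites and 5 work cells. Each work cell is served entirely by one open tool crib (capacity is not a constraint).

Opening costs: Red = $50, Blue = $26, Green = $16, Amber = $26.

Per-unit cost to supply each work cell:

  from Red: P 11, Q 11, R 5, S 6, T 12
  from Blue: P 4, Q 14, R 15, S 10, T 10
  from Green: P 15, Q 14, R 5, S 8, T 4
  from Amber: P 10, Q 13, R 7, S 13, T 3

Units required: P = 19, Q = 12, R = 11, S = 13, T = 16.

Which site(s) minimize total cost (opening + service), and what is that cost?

Open Red, Blue and Amber; minimum total cost 491.

For any fixed open set, each work cell goes to its cheapest open site; total = fixed + service.
{Red, Blue, Amber}: P→Blue 4·19=76, Q→Red 11·12=132, R→Red 5·11=55, S→Red 6·13=78, T→Amber 3·16=48. Service 389; fixed 102; total 491.
{Red, Blue, Green}: P→Blue 4·19=76, Q→Red 11·12=132, R→Red 5·11=55, S→Red 6·13=78, T→Green 4·16=64. Service 405; fixed 92; total 497.
{Red, Blue, Green, Amber}: service 389 + fixed 118 = 507
{Green}: P→Green 15·19=285, Q→Green 14·12=168, R→Green 5·11=55, S→Green 8·13=104, T→Green 4·16=64. Service 676; fixed 16; total 692.
No other subset beats 491.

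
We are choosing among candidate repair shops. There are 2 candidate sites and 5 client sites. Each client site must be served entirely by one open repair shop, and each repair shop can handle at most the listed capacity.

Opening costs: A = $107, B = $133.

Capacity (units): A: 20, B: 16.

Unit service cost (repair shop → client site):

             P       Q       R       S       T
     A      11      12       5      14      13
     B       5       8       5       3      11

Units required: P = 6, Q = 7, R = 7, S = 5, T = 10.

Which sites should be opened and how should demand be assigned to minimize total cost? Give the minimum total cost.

Open {A, B}: P→A 11·6=66, Q→A 12·7=84, R→A 5·7=35, S→B 3·5=15, T→B 11·10=110.
Loads: A carries 20/20, B carries 15/16. Service 310; fixed 240; total 550.
Next best feasible plan costs 569.

Minimum total cost: 550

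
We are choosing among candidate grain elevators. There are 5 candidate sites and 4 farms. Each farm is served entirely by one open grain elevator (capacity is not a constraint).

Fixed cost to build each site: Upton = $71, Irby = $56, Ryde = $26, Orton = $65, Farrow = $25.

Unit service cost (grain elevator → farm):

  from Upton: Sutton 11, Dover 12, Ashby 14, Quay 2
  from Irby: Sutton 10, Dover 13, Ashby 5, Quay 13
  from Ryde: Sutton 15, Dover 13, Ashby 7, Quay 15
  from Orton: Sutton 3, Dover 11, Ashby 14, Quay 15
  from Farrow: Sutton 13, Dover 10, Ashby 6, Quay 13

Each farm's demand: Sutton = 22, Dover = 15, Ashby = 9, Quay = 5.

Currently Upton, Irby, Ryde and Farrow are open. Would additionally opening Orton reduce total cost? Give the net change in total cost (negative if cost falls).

Current service cost with {Upton, Irby, Ryde, Farrow}: 425.
Adding Orton: each farm re-picks its cheapest; new service cost 271, saving 154.
Extra fixed cost: 65. Net change = 65 − 154 = -89.
(Totals: 603 → 514.)

Yes — net change −89 (cost falls by 89).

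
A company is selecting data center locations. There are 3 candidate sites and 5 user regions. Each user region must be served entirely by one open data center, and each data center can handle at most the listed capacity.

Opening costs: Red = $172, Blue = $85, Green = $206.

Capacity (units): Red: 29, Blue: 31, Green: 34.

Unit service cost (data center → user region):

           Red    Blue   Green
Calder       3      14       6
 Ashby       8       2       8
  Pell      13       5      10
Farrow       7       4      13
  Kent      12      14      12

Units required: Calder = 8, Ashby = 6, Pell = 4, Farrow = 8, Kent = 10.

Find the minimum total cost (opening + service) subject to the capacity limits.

Open {Red, Blue}: Calder→Red 3·8=24, Ashby→Blue 2·6=12, Pell→Blue 5·4=20, Farrow→Blue 4·8=32, Kent→Red 12·10=120.
Loads: Red carries 18/29, Blue carries 18/31. Service 208; fixed 257; total 465.
Next best feasible plan costs 485.

Minimum total cost: 465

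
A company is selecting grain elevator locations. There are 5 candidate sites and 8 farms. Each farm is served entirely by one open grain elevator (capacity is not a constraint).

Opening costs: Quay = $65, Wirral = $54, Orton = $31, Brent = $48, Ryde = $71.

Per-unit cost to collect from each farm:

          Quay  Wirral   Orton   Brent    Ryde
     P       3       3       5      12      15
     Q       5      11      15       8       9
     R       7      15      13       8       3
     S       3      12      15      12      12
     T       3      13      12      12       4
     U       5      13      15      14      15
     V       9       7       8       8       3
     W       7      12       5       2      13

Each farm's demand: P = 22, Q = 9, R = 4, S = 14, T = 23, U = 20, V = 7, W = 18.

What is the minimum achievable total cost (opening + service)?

Minimum total cost: 555

For any fixed open set, each farm goes to its cheapest open site; total = fixed + service.
{Quay, Brent}: P→Quay 3·22=66, Q→Quay 5·9=45, R→Quay 7·4=28, S→Quay 3·14=42, T→Quay 3·23=69, U→Quay 5·20=100, V→Brent 8·7=56, W→Brent 2·18=36. Service 442; fixed 113; total 555.
{Quay, Brent, Ryde}: service 391 + fixed 184 = 575
{Quay, Orton, Brent}: P→Quay 3·22=66, Q→Quay 5·9=45, R→Quay 7·4=28, S→Quay 3·14=42, T→Quay 3·23=69, U→Quay 5·20=100, V→Orton 8·7=56, W→Brent 2·18=36. Service 442; fixed 144; total 586.
{Quay, Wirral, Orton, Brent, Ryde}: service 391 + fixed 269 = 660
No other subset beats 555.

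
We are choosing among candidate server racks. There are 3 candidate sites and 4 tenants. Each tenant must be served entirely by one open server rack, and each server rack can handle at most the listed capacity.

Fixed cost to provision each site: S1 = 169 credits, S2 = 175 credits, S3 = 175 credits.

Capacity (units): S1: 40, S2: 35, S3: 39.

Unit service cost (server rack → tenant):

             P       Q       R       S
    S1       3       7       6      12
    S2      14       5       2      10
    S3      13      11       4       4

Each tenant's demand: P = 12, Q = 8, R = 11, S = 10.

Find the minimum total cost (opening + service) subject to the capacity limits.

Open {S1, S3}: P→S1 3·12=36, Q→S1 7·8=56, R→S3 4·11=44, S→S3 4·10=40.
Loads: S1 carries 20/40, S3 carries 21/39. Service 176; fixed 344; total 520.
Next best feasible plan costs 542.

Minimum total cost: 520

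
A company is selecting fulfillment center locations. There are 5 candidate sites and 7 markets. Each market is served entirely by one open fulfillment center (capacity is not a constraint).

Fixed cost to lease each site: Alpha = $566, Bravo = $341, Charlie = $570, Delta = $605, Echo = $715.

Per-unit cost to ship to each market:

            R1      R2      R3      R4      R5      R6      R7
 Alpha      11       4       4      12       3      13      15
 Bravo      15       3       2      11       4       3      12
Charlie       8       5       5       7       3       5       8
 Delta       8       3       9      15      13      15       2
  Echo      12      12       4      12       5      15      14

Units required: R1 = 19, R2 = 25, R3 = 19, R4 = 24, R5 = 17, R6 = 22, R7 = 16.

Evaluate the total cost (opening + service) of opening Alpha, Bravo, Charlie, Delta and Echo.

Each market is assigned to its cheapest site among the open ones.
{Alpha, Bravo, Charlie, Delta, Echo}: R1→Charlie 8·19=152, R2→Bravo 3·25=75, R3→Bravo 2·19=38, R4→Charlie 7·24=168, R5→Alpha 3·17=51, R6→Bravo 3·22=66, R7→Delta 2·16=32. Service 582; fixed 2797; total 3379.

Total cost: 3379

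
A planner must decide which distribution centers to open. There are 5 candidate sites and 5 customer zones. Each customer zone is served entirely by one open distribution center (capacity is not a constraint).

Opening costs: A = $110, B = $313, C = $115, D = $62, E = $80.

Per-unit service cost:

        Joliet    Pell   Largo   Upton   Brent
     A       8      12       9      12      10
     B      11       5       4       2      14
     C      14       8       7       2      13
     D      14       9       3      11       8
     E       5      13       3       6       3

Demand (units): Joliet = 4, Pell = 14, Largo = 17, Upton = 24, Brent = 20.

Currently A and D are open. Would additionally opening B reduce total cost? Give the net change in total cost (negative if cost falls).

Current service cost with {A, D}: 633.
Adding B: each customer zone re-picks its cheapest; new service cost 361, saving 272.
Extra fixed cost: 313. Net change = 313 − 272 = 41.
(Totals: 805 → 846.)

No — net change +41 (cost rises by 41).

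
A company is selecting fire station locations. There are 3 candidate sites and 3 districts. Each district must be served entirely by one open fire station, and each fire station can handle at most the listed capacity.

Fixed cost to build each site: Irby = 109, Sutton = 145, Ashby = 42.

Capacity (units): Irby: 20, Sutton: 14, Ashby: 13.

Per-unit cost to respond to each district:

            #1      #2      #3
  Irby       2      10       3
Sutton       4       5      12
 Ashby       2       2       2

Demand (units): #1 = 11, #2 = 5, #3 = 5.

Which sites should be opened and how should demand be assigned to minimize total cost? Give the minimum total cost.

Open {Irby, Ashby}: #1→Irby 2·11=22, #2→Ashby 2·5=10, #3→Ashby 2·5=10.
Loads: Irby carries 11/20, Ashby carries 10/13. Service 42; fixed 151; total 193.
Next best feasible plan costs 198.

Minimum total cost: 193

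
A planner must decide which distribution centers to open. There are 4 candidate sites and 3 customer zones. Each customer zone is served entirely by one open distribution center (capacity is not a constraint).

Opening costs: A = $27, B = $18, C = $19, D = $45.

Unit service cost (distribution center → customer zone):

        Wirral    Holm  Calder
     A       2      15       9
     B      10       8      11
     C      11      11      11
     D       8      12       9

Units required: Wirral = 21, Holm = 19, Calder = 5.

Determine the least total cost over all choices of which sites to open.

For any fixed open set, each customer zone goes to its cheapest open site; total = fixed + service.
{A, B}: Wirral→A 2·21=42, Holm→B 8·19=152, Calder→A 9·5=45. Service 239; fixed 45; total 284.
{A, B, C}: service 239 + fixed 64 = 303
{A, B, D}: Wirral→A 2·21=42, Holm→B 8·19=152, Calder→A 9·5=45. Service 239; fixed 90; total 329.
{A, B, C, D}: Wirral→A 2·21=42, Holm→B 8·19=152, Calder→A 9·5=45. Service 239; fixed 109; total 348.
No other subset beats 284.

Minimum total cost: 284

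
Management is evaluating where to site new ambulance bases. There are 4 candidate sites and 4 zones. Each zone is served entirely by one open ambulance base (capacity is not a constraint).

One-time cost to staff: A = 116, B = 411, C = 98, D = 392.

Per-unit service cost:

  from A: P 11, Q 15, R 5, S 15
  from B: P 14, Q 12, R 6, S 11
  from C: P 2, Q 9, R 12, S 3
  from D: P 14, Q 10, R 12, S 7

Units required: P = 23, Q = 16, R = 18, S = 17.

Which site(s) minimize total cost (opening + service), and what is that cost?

For any fixed open set, each zone goes to its cheapest open site; total = fixed + service.
{A, C}: P→C 2·23=46, Q→C 9·16=144, R→A 5·18=90, S→C 3·17=51. Service 331; fixed 214; total 545.
{C}: service 457 + fixed 98 = 555
{B, C}: service 349 + fixed 509 = 858
{A, B, C, D}: service 331 + fixed 1017 = 1348
No other subset beats 545.

Open A and C; minimum total cost 545.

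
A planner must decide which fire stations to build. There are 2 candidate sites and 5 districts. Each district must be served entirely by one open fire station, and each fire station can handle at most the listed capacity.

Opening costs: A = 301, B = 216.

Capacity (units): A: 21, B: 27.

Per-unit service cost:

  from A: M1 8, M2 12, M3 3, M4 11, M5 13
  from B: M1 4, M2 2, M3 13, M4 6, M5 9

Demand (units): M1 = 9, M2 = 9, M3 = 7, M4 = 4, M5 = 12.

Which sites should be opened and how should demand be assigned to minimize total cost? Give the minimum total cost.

Minimum total cost: 760

Open {A, B}: M1→A 8·9=72, M2→B 2·9=18, M3→A 3·7=21, M4→B 6·4=24, M5→B 9·12=108.
Loads: A carries 16/21, B carries 25/27. Service 243; fixed 517; total 760.
Next best feasible plan costs 772.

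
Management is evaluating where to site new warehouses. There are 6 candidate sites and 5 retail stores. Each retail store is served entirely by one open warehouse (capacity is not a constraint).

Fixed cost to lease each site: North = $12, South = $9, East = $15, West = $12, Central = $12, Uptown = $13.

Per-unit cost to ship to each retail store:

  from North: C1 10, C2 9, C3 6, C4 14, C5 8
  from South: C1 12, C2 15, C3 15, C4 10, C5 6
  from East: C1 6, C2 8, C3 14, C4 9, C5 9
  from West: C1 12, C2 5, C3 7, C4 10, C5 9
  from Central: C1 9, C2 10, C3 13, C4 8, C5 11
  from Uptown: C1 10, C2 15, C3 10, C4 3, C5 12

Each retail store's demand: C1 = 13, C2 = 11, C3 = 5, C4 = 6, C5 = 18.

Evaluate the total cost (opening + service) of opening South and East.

Total cost: 422

Each retail store is assigned to its cheapest site among the open ones.
{South, East}: C1→East 6·13=78, C2→East 8·11=88, C3→East 14·5=70, C4→East 9·6=54, C5→South 6·18=108. Service 398; fixed 24; total 422.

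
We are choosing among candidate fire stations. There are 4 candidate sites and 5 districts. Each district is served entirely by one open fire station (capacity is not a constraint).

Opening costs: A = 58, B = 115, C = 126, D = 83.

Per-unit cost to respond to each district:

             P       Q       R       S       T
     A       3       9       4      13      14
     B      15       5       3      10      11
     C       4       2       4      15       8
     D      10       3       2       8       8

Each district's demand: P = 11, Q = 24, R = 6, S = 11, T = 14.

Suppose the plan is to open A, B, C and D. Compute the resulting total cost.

Each district is assigned to its cheapest site among the open ones.
{A, B, C, D}: P→A 3·11=33, Q→C 2·24=48, R→D 2·6=12, S→D 8·11=88, T→C 8·14=112. Service 293; fixed 382; total 675.

Total cost: 675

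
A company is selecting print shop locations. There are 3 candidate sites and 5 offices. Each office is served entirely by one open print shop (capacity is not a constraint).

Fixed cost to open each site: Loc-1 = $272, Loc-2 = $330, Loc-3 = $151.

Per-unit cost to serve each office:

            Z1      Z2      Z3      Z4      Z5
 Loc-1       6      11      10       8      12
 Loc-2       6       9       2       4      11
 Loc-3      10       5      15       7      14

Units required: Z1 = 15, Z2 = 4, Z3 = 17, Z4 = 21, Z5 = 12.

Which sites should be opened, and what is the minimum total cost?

Open Loc-2 only; minimum total cost 706.

For any fixed open set, each office goes to its cheapest open site; total = fixed + service.
{Loc-2}: Z1→Loc-2 6·15=90, Z2→Loc-2 9·4=36, Z3→Loc-2 2·17=34, Z4→Loc-2 4·21=84, Z5→Loc-2 11·12=132. Service 376; fixed 330; total 706.
{Loc-2, Loc-3}: Z1→Loc-2 6·15=90, Z2→Loc-3 5·4=20, Z3→Loc-2 2·17=34, Z4→Loc-2 4·21=84, Z5→Loc-2 11·12=132. Service 360; fixed 481; total 841.
{Loc-1}: service 616 + fixed 272 = 888
{Loc-1, Loc-2, Loc-3}: service 360 + fixed 753 = 1113
(All 7 nonempty subsets were checked; Loc-2 only is lowest.)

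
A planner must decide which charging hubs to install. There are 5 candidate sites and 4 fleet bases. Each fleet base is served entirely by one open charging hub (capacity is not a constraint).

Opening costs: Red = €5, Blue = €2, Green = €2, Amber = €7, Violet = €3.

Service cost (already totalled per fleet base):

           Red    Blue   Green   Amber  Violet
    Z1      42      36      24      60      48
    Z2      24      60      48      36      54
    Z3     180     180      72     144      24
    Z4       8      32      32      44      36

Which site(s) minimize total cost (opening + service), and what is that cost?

For any fixed open set, each fleet base goes to its cheapest open site; total = fixed + service.
{Red, Green, Violet}: Z1→Green 24, Z2→Red 24, Z3→Violet 24, Z4→Red 8. Service 80; fixed 10; total 90.
{Red, Blue, Green, Violet}: Z1→Green 24, Z2→Red 24, Z3→Violet 24, Z4→Red 8. Service 80; fixed 12; total 92.
{Red, Green, Amber, Violet}: service 80 + fixed 17 = 97
{Red, Blue, Green, Amber, Violet}: Z1→Green 24, Z2→Red 24, Z3→Violet 24, Z4→Red 8. Service 80; fixed 19; total 99.
No other subset beats 90.

Open Red, Green and Violet; minimum total cost 90.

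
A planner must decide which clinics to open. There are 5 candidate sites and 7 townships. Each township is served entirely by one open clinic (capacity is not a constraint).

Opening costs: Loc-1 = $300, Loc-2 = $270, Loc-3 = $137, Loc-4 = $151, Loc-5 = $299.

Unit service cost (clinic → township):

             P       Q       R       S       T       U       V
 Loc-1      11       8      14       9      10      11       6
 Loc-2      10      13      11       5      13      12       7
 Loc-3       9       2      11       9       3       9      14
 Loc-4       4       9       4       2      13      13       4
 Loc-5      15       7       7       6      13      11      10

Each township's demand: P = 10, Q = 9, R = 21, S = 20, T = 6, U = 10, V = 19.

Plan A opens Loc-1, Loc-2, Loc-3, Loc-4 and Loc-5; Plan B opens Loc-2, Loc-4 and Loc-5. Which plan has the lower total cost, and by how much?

Plan B is cheaper by 312.

Plan A: {Loc-1, Loc-2, Loc-3, Loc-4, Loc-5}: P→Loc-4 4·10=40, Q→Loc-3 2·9=18, R→Loc-4 4·21=84, S→Loc-4 2·20=40, T→Loc-3 3·6=18, U→Loc-3 9·10=90, V→Loc-4 4·19=76. Service 366; fixed 1157; total 1523.
Plan B: {Loc-2, Loc-4, Loc-5}: P→Loc-4 4·10=40, Q→Loc-5 7·9=63, R→Loc-4 4·21=84, S→Loc-4 2·20=40, T→Loc-2 13·6=78, U→Loc-5 11·10=110, V→Loc-4 4·19=76. Service 491; fixed 720; total 1211.
Difference: |1523 − 1211| = 312.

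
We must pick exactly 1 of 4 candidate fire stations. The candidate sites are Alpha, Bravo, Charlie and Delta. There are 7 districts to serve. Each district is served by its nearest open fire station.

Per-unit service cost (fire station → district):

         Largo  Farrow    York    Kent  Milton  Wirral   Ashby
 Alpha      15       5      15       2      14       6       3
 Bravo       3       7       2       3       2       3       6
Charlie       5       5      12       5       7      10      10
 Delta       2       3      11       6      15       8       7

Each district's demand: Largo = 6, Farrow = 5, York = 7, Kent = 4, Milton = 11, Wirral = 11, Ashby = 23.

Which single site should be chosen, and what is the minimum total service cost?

Choose Bravo only; total service cost 272.

With exactly 1 open, each district uses its cheapest among the chosen.
{Bravo}: Largo→Bravo 3·6=18, Farrow→Bravo 7·5=35, York→Bravo 2·7=14, Kent→Bravo 3·4=12, Milton→Bravo 2·11=22, Wirral→Bravo 3·11=33, Ashby→Bravo 6·23=138. Service cost 272.
{Alpha}: service cost 517
{Delta}: service cost 542
Among all 4 size-1 choices, {Bravo} is lowest.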